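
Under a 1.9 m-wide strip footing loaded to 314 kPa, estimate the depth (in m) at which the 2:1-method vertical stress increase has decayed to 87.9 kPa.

2:1 spreading — at depth z the loaded area has grown by z in each plan dimension:
qB/(B+z) = Δσ_z ⇒ z = qB/Δσ_z − B = 314×1.9/87.9 − 1.9 = 4.887 m

z ≈ 4.89 m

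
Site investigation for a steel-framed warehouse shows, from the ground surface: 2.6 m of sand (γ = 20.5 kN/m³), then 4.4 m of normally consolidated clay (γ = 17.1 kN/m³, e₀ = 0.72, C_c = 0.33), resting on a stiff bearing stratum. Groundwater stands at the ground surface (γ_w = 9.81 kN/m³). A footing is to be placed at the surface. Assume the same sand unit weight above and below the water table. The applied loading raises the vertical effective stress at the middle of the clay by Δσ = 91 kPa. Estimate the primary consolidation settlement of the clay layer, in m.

Mid-depth of clay below the ground surface: z = 2.6 + 4.4/2 = 4.8 m.
Total vertical stress at mid-clay: σ_v = 20.5×2.6 + 17.1×2.2 = 90.92 kPa.
Pore pressure: u = 9.81×(4.8 − 0) = 47.088 kPa.
Initial effective stress: σ'_0 = σ_v − u = 90.92 − 47.088 = 43.832 kPa.
Final effective stress: σ'_f = σ'_0 + Δσ = 43.832 + 91 = 134.83 kPa.
Normally consolidated clay, so the full stress increment lies on the virgin compression line:
S_c = C_c·H/(1+e₀)·log₁₀(σ'_f/σ'_0) = 0.33×4.4/(1+0.72)×log₁₀(134.83/43.832)
    = 0.84419 × 0.488 = 0.412 m

S_c ≈ 0.412 m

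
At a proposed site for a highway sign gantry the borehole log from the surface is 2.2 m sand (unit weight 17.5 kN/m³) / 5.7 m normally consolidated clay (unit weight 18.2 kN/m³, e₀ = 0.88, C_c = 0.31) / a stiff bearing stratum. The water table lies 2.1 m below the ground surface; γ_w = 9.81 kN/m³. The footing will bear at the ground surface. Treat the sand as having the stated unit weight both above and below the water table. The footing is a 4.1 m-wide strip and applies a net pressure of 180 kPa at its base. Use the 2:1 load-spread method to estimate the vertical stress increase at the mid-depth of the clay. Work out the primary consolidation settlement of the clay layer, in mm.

Mid-depth of clay below the ground surface: z = 2.2 + 5.7/2 = 5.05 m.
Total vertical stress at mid-clay: σ_v = 17.5×2.2 + 18.2×2.85 = 90.37 kPa.
Pore pressure: u = 9.81×(5.05 − 2.1) = 28.94 kPa.
Initial effective stress: σ'_0 = σ_v − u = 90.37 − 28.94 = 61.43 kPa.
Stress increase at mid-clay by the 2:1 spreading method:
Δσ = qB/(B+z) = 180×4.1/(4.1+5.05) = 80.656 kPa
Final effective stress: σ'_f = σ'_0 + Δσ = 61.43 + 80.656 = 142.09 kPa.
Normally consolidated clay, so the full stress increment lies on the virgin compression line:
S_c = C_c·H/(1+e₀)·log₁₀(σ'_f/σ'_0) = 0.31×5.7/(1+0.88)×log₁₀(142.09/61.43)
    = 0.93989 × 0.36418 = 0.3423 m

S_c ≈ 342 mm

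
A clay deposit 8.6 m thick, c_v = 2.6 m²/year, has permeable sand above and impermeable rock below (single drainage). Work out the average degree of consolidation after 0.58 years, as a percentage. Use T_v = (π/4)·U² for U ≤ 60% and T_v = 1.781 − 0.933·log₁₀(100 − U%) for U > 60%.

Drainage path length: H_d = H = 8.6 m (single drainage).
T_v = c_v·t/H_d² = 2.6×0.58/8.6² = 0.020389.
T_v = 0.020389 corresponds to the U ≤ 60% branch:
U = √(4T_v/π) = 0.1611

U ≈ 16.1 %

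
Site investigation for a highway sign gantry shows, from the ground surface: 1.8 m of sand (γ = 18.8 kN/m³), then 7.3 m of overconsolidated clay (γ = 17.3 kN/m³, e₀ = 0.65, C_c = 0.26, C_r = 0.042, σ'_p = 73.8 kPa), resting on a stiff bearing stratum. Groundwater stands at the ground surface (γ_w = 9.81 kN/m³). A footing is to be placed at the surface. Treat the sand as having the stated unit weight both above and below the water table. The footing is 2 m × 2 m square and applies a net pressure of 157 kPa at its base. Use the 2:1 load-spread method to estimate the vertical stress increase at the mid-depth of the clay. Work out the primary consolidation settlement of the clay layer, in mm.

S_c ≈ 18.7 mm

Mid-depth of clay below the ground surface: z = 1.8 + 7.3/2 = 5.45 m.
Total vertical stress at mid-clay: σ_v = 18.8×1.8 + 17.3×3.65 = 96.985 kPa.
Pore pressure: u = 9.81×(5.45 − 0) = 53.465 kPa.
Initial effective stress: σ'_0 = σ_v − u = 96.985 − 53.465 = 43.52 kPa.
Stress increase at mid-clay by the 2:1 spreading method:
Δσ = qBL/((B+z)(L+z)) = 157×2×2/((2+5.45)(2+5.45)) = 11.315 kPa
Final effective stress: σ'_f = 43.52 + 11.315 = 54.835 kPa.
σ'_f = 54.835 ≤ σ'_p = 73.8 kPa, so the clay remains overconsolidated and only the recompression index applies:
S_c = C_r·H/(1+e₀)·log₁₀(σ'_f/σ'_0) = 0.042×7.3/1.65×log₁₀(54.835/43.52)
    = 0.18582 × 0.10037 = 0.01865 m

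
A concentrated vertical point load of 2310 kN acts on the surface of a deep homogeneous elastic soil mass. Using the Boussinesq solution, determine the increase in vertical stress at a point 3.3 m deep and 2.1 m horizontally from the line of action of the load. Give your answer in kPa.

Boussinesq vertical stress below a point load on an elastic half-space:
Δσ_z = 3P/(2πz²) · [1 + (r/z)²]^(−5/2)
r/z = 2.1/3.3 = 0.63636; [1+(r/z)²]^(−5/2) = 0.42741.
Δσ_z = 3×2310/(2π×3.3²) × 0.42741 = 101.28 × 0.42741 = 43.29 kPa

Δσ_z ≈ 43.3 kPa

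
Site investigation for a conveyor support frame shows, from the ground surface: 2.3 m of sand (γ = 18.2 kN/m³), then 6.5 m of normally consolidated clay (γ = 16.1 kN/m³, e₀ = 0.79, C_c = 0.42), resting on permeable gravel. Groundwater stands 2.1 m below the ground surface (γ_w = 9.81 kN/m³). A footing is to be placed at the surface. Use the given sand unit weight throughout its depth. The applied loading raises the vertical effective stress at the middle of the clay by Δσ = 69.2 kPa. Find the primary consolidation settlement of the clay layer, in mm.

S_c ≈ 506 mm

Mid-depth of clay below the ground surface: z = 2.3 + 6.5/2 = 5.55 m.
Total vertical stress at mid-clay: σ_v = 18.2×2.3 + 16.1×3.25 = 94.185 kPa.
Pore pressure: u = 9.81×(5.55 − 2.1) = 33.845 kPa.
Initial effective stress: σ'_0 = σ_v − u = 94.185 − 33.845 = 60.34 kPa.
Final effective stress: σ'_f = σ'_0 + Δσ = 60.34 + 69.2 = 129.54 kPa.
Normally consolidated clay, so the full stress increment lies on the virgin compression line:
S_c = C_c·H/(1+e₀)·log₁₀(σ'_f/σ'_0) = 0.42×6.5/(1+0.79)×log₁₀(129.54/60.34)
    = 1.5251 × 0.3318 = 0.506 m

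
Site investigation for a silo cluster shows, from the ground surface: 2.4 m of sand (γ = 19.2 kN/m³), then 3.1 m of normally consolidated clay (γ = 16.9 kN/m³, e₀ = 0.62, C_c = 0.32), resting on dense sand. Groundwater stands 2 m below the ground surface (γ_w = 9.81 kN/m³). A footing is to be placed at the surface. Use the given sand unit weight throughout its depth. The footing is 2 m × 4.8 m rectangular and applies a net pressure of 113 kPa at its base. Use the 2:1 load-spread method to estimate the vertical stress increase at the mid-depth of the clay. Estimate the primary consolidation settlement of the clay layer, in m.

S_c ≈ 0.088 m

Mid-depth of clay below the ground surface: z = 2.4 + 3.1/2 = 3.95 m.
Total vertical stress at mid-clay: σ_v = 19.2×2.4 + 16.9×1.55 = 72.275 kPa.
Pore pressure: u = 9.81×(3.95 − 2) = 19.13 kPa.
Initial effective stress: σ'_0 = σ_v − u = 72.275 − 19.13 = 53.145 kPa.
Stress increase at mid-clay by the 2:1 spreading method:
Δσ = qBL/((B+z)(L+z)) = 113×2×4.8/((2+3.95)(4.8+3.95)) = 20.836 kPa
Final effective stress: σ'_f = σ'_0 + Δσ = 53.145 + 20.836 = 73.981 kPa.
Normally consolidated clay, so the full stress increment lies on the virgin compression line:
S_c = C_c·H/(1+e₀)·log₁₀(σ'_f/σ'_0) = 0.32×3.1/(1+0.62)×log₁₀(73.981/53.145)
    = 0.61235 × 0.14366 = 0.08797 m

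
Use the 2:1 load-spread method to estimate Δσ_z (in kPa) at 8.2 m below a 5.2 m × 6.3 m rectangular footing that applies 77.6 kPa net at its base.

Δσ_z ≈ 13.1 kPa

By the 2:1 method the load spreads at 1 horizontal : 2 vertical, so at depth z the loaded area has grown by z in each plan dimension:
Δσ = qBL/((B+z)(L+z)) = 77.6×5.2×6.3/((5.2+8.2)(6.3+8.2)) = 13.084 kPa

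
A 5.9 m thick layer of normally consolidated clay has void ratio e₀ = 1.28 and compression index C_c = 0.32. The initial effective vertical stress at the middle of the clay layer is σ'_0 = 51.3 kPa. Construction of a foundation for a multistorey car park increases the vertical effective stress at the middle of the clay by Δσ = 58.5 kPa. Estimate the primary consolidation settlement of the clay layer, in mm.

Final effective stress: σ'_f = σ'_0 + Δσ = 51.3 + 58.5 = 109.8 kPa.
Normally consolidated clay, so the full stress increment lies on the virgin compression line:
S_c = C_c·H/(1+e₀)·log₁₀(σ'_f/σ'_0) = 0.32×5.9/(1+1.28)×log₁₀(109.8/51.3)
    = 0.82807 × 0.33048 = 0.2737 m

S_c ≈ 274 mm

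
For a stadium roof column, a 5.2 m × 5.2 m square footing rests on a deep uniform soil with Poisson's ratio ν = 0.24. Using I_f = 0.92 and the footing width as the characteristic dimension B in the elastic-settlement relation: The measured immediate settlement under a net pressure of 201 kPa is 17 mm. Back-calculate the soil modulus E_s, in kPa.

E_s ≈ 53300 kPa

S_e = q·B·(1−ν²)/E_s · I_f  ⇒  E_s = q·B·(1−ν²)·I_f / S_e.
E_s = 201 × 5.2 × 0.9424 × 0.92 / 0.017 = 53310 kPa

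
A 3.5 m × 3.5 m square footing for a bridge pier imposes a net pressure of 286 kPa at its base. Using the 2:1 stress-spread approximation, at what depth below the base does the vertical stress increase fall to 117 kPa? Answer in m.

2:1 spreading — at depth z the loaded area has grown by z in each plan dimension:
qB²/(B+z)² = Δσ_z ⇒ z = B(√(q/Δσ_z) − 1) = 3.5×(√(286/117) − 1) = 1.972 m

z ≈ 1.97 m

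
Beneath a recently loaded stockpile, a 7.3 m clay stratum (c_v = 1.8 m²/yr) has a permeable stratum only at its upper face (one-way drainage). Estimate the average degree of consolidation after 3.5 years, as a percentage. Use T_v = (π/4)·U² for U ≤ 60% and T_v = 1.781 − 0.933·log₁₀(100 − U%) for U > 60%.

U ≈ 38.8 %

Drainage path length: H_d = H = 7.3 m (single drainage).
T_v = c_v·t/H_d² = 1.8×3.5/7.3² = 0.11822.
T_v = 0.11822 corresponds to the U ≤ 60% branch:
U = √(4T_v/π) = 0.388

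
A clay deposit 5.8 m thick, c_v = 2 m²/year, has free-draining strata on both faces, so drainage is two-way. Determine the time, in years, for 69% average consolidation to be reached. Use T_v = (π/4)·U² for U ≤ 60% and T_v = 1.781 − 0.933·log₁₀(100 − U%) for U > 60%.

Drainage path length: H_d = H/2 = 2.9 m (double drainage).
U > 60%: T_v = 1.781 − 0.933·log₁₀(100 − 69) = 0.38956.
t = T_v·H_d²/c_v = 0.38956×2.9²/2 = 1.638 years.

t ≈ 1.64 years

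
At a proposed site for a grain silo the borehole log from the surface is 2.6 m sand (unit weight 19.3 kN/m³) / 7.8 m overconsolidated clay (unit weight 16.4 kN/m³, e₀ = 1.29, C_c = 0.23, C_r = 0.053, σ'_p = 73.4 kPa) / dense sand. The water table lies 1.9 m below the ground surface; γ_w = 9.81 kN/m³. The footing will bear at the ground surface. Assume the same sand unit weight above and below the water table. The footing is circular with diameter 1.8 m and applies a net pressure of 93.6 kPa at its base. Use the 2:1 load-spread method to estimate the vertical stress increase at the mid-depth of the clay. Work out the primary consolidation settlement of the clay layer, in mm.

Mid-depth of clay below the ground surface: z = 2.6 + 7.8/2 = 6.5 m.
Total vertical stress at mid-clay: σ_v = 19.3×2.6 + 16.4×3.9 = 114.14 kPa.
Pore pressure: u = 9.81×(6.5 − 1.9) = 45.126 kPa.
Initial effective stress: σ'_0 = σ_v − u = 114.14 − 45.126 = 69.014 kPa.
Stress increase at mid-clay by the 2:1 spreading method:
Δσ ≈ qD²/(D+z)² = 93.6×1.8²/(1.8+6.5)² = 4.4021 kPa
Final effective stress: σ'_f = 69.014 + 4.4021 = 73.416 kPa.
σ'_f = 73.416 > σ'_p = 73.4 kPa, so the stress path crosses the preconsolidation pressure — recompression up to σ'_p, then virgin compression beyond:
S_c = H/(1+e₀)·[C_r·log₁₀(σ'_p/σ'_0) + C_c·log₁₀(σ'_f/σ'_p)]
    = 7.8/2.29 × [0.053×log₁₀(73.4/69.014) + 0.23×log₁₀(73.416/73.4)]
    = 3.4061 × [0.0014182 + 2.1772e-05] = 0.004905 m

S_c ≈ 4.9 mm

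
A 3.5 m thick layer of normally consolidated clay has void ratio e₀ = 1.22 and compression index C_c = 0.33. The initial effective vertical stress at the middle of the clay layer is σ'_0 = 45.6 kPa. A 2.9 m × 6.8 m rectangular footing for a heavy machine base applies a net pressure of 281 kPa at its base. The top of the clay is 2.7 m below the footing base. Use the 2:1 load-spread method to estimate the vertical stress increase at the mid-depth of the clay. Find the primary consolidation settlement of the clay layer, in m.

Mid-depth of clay below the footing base: z = 2.7 + 3.5/2 = 4.45 m.
Stress increase at mid-clay by the 2:1 spreading method:
Δσ = qBL/((B+z)(L+z)) = 281×2.9×6.8/((2.9+4.45)(6.8+4.45)) = 67.015 kPa
Final effective stress: σ'_f = σ'_0 + Δσ = 45.6 + 67.015 = 112.62 kPa.
Normally consolidated clay, so the full stress increment lies on the virgin compression line:
S_c = C_c·H/(1+e₀)·log₁₀(σ'_f/σ'_0) = 0.33×3.5/(1+1.22)×log₁₀(112.62/45.6)
    = 0.52027 × 0.39265 = 0.2043 m

S_c ≈ 0.204 m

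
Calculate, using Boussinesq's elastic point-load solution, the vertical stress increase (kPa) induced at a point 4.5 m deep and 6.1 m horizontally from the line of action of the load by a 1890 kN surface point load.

Boussinesq vertical stress below a point load on an elastic half-space:
Δσ_z = 3P/(2πz²) · [1 + (r/z)²]^(−5/2)
r/z = 6.1/4.5 = 1.3556; [1+(r/z)²]^(−5/2) = 0.073731.
Δσ_z = 3×1890/(2π×4.5²) × 0.073731 = 44.563 × 0.073731 = 3.286 kPa

Δσ_z ≈ 3.29 kPa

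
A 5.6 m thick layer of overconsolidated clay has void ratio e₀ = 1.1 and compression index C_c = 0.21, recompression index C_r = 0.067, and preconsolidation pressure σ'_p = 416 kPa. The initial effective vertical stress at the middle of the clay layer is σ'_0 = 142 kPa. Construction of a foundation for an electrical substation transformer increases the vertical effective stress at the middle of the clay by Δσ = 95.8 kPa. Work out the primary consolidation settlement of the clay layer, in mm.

Final effective stress: σ'_f = 142 + 95.8 = 237.8 kPa.
σ'_f = 237.8 ≤ σ'_p = 416 kPa, so the clay remains overconsolidated and only the recompression index applies:
S_c = C_r·H/(1+e₀)·log₁₀(σ'_f/σ'_0) = 0.067×5.6/2.1×log₁₀(237.8/142)
    = 0.17867 × 0.22392 = 0.04001 m

S_c ≈ 40 mm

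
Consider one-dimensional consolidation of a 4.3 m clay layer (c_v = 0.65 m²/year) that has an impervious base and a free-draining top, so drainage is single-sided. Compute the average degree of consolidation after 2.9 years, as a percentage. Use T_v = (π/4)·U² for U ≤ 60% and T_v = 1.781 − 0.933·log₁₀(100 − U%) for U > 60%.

U ≈ 36 %

Drainage path length: H_d = H = 4.3 m (single drainage).
T_v = c_v·t/H_d² = 0.65×2.9/4.3² = 0.10195.
T_v = 0.10195 corresponds to the U ≤ 60% branch:
U = √(4T_v/π) = 0.3603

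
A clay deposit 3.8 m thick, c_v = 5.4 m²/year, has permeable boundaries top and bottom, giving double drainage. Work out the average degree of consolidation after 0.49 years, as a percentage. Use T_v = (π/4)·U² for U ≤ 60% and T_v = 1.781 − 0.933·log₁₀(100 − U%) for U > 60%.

U ≈ 86.7 %

Drainage path length: H_d = H/2 = 1.9 m (double drainage).
T_v = c_v·t/H_d² = 5.4×0.49/1.9² = 0.73296.
T_v = 0.73296 corresponds to the U > 60% branch:
U = 1 − 10^((1.781 − T_v)/0.933)/100 = 0.8672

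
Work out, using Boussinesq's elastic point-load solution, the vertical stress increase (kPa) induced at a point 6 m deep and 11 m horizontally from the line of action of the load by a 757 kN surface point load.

Δσ_z ≈ 0.253 kPa

Boussinesq vertical stress below a point load on an elastic half-space:
Δσ_z = 3P/(2πz²) · [1 + (r/z)²]^(−5/2)
r/z = 11/6 = 1.8333; [1+(r/z)²]^(−5/2) = 0.025177.
Δσ_z = 3×757/(2π×6²) × 0.025177 = 10.04 × 0.025177 = 0.2528 kPa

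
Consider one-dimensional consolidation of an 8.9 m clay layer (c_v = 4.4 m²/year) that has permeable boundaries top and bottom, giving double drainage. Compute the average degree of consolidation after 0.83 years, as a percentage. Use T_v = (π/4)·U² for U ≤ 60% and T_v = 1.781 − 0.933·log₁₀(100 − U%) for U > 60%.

Drainage path length: H_d = H/2 = 4.45 m (double drainage).
T_v = c_v·t/H_d² = 4.4×0.83/4.45² = 0.18442.
T_v = 0.18442 corresponds to the U ≤ 60% branch:
U = √(4T_v/π) = 0.4846

U ≈ 48.5 %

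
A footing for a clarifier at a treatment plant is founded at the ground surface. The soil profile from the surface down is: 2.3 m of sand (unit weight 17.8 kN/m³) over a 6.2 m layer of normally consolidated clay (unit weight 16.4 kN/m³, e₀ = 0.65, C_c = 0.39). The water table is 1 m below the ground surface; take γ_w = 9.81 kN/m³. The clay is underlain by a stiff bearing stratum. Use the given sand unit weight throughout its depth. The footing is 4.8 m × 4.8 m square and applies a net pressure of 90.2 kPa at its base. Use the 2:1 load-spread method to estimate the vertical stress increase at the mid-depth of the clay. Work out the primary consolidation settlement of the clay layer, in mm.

S_c ≈ 219 mm

Mid-depth of clay below the ground surface: z = 2.3 + 6.2/2 = 5.4 m.
Total vertical stress at mid-clay: σ_v = 17.8×2.3 + 16.4×3.1 = 91.78 kPa.
Pore pressure: u = 9.81×(5.4 − 1) = 43.164 kPa.
Initial effective stress: σ'_0 = σ_v − u = 91.78 − 43.164 = 48.616 kPa.
Stress increase at mid-clay by the 2:1 spreading method:
Δσ = qBL/((B+z)(L+z)) = 90.2×4.8×4.8/((4.8+5.4)(4.8+5.4)) = 19.975 kPa
Final effective stress: σ'_f = σ'_0 + Δσ = 48.616 + 19.975 = 68.591 kPa.
Normally consolidated clay, so the full stress increment lies on the virgin compression line:
S_c = C_c·H/(1+e₀)·log₁₀(σ'_f/σ'_0) = 0.39×6.2/(1+0.65)×log₁₀(68.591/48.616)
    = 1.4655 × 0.14949 = 0.2191 m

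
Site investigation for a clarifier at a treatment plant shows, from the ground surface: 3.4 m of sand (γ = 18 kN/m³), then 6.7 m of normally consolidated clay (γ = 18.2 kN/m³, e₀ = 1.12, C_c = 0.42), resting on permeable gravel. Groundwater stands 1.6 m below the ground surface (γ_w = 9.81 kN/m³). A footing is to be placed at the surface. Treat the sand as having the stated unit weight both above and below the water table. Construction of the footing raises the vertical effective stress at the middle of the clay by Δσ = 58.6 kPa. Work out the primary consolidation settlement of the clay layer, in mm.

S_c ≈ 345 mm

Mid-depth of clay below the ground surface: z = 3.4 + 6.7/2 = 6.75 m.
Total vertical stress at mid-clay: σ_v = 18×3.4 + 18.2×3.35 = 122.17 kPa.
Pore pressure: u = 9.81×(6.75 − 1.6) = 50.522 kPa.
Initial effective stress: σ'_0 = σ_v − u = 122.17 − 50.522 = 71.648 kPa.
Final effective stress: σ'_f = σ'_0 + Δσ = 71.648 + 58.6 = 130.25 kPa.
Normally consolidated clay, so the full stress increment lies on the virgin compression line:
S_c = C_c·H/(1+e₀)·log₁₀(σ'_f/σ'_0) = 0.42×6.7/(1+1.12)×log₁₀(130.25/71.648)
    = 1.3274 × 0.25957 = 0.3446 m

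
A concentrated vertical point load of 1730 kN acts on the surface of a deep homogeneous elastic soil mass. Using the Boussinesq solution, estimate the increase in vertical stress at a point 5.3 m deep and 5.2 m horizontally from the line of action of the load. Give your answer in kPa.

Δσ_z ≈ 5.45 kPa

Boussinesq vertical stress below a point load on an elastic half-space:
Δσ_z = 3P/(2πz²) · [1 + (r/z)²]^(−5/2)
r/z = 5.2/5.3 = 0.98113; [1+(r/z)²]^(−5/2) = 0.18531.
Δσ_z = 3×1730/(2π×5.3²) × 0.18531 = 29.406 × 0.18531 = 5.449 kPa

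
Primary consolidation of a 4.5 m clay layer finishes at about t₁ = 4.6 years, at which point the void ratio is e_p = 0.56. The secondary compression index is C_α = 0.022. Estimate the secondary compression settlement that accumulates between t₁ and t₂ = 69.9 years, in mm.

S_s ≈ 75 mm

Secondary compression: S_s = C_α·H/(1+e_p)·log₁₀(t₂/t₁)
S_s = 0.022×4.5/(1+0.56)×log₁₀(69.9/4.6)
    = 0.06346 × 1.182 = 0.07499 m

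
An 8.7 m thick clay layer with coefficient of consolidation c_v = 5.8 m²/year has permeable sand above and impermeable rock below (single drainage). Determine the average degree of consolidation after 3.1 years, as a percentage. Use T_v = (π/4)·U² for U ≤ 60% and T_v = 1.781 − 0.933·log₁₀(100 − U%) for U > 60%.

U ≈ 55 %

Drainage path length: H_d = H = 8.7 m (single drainage).
T_v = c_v·t/H_d² = 5.8×3.1/8.7² = 0.23755.
T_v = 0.23755 corresponds to the U ≤ 60% branch:
U = √(4T_v/π) = 0.55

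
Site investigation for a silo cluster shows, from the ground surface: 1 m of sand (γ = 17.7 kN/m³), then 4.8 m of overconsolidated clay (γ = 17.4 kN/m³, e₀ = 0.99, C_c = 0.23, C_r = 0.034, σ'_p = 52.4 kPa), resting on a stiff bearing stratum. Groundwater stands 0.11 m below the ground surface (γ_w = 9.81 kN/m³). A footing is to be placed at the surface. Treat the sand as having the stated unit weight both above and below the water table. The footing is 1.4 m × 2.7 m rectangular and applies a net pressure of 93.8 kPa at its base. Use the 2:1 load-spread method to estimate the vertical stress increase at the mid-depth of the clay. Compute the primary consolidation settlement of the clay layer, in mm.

Mid-depth of clay below the ground surface: z = 1 + 4.8/2 = 3.4 m.
Total vertical stress at mid-clay: σ_v = 17.7×1 + 17.4×2.4 = 59.46 kPa.
Pore pressure: u = 9.81×(3.4 − 0.11) = 32.275 kPa.
Initial effective stress: σ'_0 = σ_v − u = 59.46 − 32.275 = 27.185 kPa.
Stress increase at mid-clay by the 2:1 spreading method:
Δσ = qBL/((B+z)(L+z)) = 93.8×1.4×2.7/((1.4+3.4)(2.7+3.4)) = 12.109 kPa
Final effective stress: σ'_f = 27.185 + 12.109 = 39.294 kPa.
σ'_f = 39.294 ≤ σ'_p = 52.4 kPa, so the clay remains overconsolidated and only the recompression index applies:
S_c = C_r·H/(1+e₀)·log₁₀(σ'_f/σ'_0) = 0.034×4.8/1.99×log₁₀(39.294/27.185)
    = 0.082011 × 0.16 = 0.01312 m

S_c ≈ 13.1 mm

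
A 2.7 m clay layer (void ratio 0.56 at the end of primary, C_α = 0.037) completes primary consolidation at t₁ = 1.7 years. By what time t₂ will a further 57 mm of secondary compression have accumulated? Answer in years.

t₂ ≈ 13.2 years

S_s = C_α·H/(1+e_p)·log₁₀(t₂/t₁) ⇒ log₁₀(t₂/t₁) = S_s·(1+e_p)/(C_α·H).
log₁₀(t₂/t₁) = 0.057 × (1+0.56) / (0.037×2.7) = 0.8901
t₂ = t₁ × 10^0.8901 = 1.7 × 7.764 = 13.2 years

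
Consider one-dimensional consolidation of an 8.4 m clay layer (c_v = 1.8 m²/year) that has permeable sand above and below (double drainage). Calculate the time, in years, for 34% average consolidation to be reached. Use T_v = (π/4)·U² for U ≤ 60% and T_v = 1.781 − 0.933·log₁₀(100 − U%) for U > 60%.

t ≈ 0.89 years

Drainage path length: H_d = H/2 = 4.2 m (double drainage).
U ≤ 60%: T_v = (π/4)·U² = (π/4)×0.34² = 0.090792.
t = T_v·H_d²/c_v = 0.090792×4.2²/1.8 = 0.8898 years.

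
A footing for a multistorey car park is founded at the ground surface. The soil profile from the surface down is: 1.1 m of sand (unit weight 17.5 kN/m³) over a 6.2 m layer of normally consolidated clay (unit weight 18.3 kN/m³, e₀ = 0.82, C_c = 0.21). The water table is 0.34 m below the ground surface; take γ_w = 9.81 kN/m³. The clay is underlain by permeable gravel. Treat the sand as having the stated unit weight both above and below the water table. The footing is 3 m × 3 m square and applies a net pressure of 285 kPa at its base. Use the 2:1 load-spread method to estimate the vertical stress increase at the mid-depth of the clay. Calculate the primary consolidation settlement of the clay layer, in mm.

S_c ≈ 259 mm

Mid-depth of clay below the ground surface: z = 1.1 + 6.2/2 = 4.2 m.
Total vertical stress at mid-clay: σ_v = 17.5×1.1 + 18.3×3.1 = 75.98 kPa.
Pore pressure: u = 9.81×(4.2 − 0.34) = 37.867 kPa.
Initial effective stress: σ'_0 = σ_v − u = 75.98 − 37.867 = 38.113 kPa.
Stress increase at mid-clay by the 2:1 spreading method:
Δσ = qBL/((B+z)(L+z)) = 285×3×3/((3+4.2)(3+4.2)) = 49.479 kPa
Final effective stress: σ'_f = σ'_0 + Δσ = 38.113 + 49.479 = 87.592 kPa.
Normally consolidated clay, so the full stress increment lies on the virgin compression line:
S_c = C_c·H/(1+e₀)·log₁₀(σ'_f/σ'_0) = 0.21×6.2/(1+0.82)×log₁₀(87.592/38.113)
    = 0.71538 × 0.36139 = 0.2585 m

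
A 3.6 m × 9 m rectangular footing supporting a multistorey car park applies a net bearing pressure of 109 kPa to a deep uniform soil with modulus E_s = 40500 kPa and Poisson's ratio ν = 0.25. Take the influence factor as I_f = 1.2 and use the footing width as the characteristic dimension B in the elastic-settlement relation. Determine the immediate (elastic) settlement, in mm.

Immediate (elastic) settlement: S_e = q·B·(1−ν²)/E_s · I_f.
S_e = 109 × 3.6 × (1 − 0.25²) / 40500 × 1.2
    = 109 × 3.6 × 0.9375 / 40500 × 1.2
    = 0.0109 m = 10.9 mm

S_e ≈ 10.9 mm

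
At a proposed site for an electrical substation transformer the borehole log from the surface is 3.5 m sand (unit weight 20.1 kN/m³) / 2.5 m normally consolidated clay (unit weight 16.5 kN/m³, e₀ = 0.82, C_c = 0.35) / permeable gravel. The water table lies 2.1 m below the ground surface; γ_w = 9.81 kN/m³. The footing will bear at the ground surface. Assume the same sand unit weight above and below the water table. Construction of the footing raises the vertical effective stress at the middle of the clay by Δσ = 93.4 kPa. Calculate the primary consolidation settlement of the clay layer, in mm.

S_c ≈ 186 mm

Mid-depth of clay below the ground surface: z = 3.5 + 2.5/2 = 4.75 m.
Total vertical stress at mid-clay: σ_v = 20.1×3.5 + 16.5×1.25 = 90.975 kPa.
Pore pressure: u = 9.81×(4.75 − 2.1) = 25.997 kPa.
Initial effective stress: σ'_0 = σ_v − u = 90.975 − 25.997 = 64.978 kPa.
Final effective stress: σ'_f = σ'_0 + Δσ = 64.978 + 93.4 = 158.38 kPa.
Normally consolidated clay, so the full stress increment lies on the virgin compression line:
S_c = C_c·H/(1+e₀)·log₁₀(σ'_f/σ'_0) = 0.35×2.5/(1+0.82)×log₁₀(158.38/64.978)
    = 0.48077 × 0.38693 = 0.186 m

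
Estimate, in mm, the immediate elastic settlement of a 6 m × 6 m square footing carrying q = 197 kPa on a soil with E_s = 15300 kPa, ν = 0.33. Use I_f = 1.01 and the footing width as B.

S_e ≈ 69.5 mm

Immediate (elastic) settlement: S_e = q·B·(1−ν²)/E_s · I_f.
S_e = 197 × 6 × (1 − 0.33²) / 15300 × 1.01
    = 197 × 6 × 0.8911 / 15300 × 1.01
    = 0.06953 m = 69.53 mm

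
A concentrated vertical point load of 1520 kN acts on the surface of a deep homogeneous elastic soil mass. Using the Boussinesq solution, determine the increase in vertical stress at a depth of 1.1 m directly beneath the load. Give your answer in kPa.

Δσ_z ≈ 600 kPa

Boussinesq vertical stress below a point load on an elastic half-space:
Δσ_z = 3P/(2πz²) · [1 + (r/z)²]^(−5/2)
r/z = 0/1.1 = 0; [1+(r/z)²]^(−5/2) = 1.
Δσ_z = 3×1520/(2π×1.1²) × 1 = 599.79 × 1 = 599.8 kPa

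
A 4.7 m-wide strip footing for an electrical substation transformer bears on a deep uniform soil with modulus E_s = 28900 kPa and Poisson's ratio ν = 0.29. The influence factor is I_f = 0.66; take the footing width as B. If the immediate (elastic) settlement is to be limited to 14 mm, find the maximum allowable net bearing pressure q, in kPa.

q ≈ 142 kPa

S_e = q·B·(1−ν²)/E_s · I_f  ⇒  q = S_e·E_s / (B·(1−ν²)·I_f).
q = 0.014 × 28900 / (4.7 × 0.9159 × 0.66) = 142.4 kPa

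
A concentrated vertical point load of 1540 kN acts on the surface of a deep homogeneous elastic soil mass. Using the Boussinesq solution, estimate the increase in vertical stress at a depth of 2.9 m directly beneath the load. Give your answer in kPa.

Boussinesq vertical stress below a point load on an elastic half-space:
Δσ_z = 3P/(2πz²) · [1 + (r/z)²]^(−5/2)
r/z = 0/2.9 = 0; [1+(r/z)²]^(−5/2) = 1.
Δσ_z = 3×1540/(2π×2.9²) × 1 = 87.431 × 1 = 87.43 kPa

Δσ_z ≈ 87.4 kPa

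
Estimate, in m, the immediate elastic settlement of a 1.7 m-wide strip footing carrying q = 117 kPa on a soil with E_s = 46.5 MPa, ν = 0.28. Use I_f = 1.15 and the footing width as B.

Immediate (elastic) settlement: S_e = q·B·(1−ν²)/E_s · I_f.
E_s = 46.5 MPa = 46500 kPa.
S_e = 117 × 1.7 × (1 − 0.28²) / 46500 × 1.15
    = 117 × 1.7 × 0.9216 / 46500 × 1.15
    = 0.004533 m

S_e ≈ 0.00453 m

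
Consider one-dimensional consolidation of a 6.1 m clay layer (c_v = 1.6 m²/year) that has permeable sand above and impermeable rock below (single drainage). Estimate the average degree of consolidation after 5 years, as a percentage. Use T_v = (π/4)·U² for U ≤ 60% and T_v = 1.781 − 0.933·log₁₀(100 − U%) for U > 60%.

U ≈ 52.3 %

Drainage path length: H_d = H = 6.1 m (single drainage).
T_v = c_v·t/H_d² = 1.6×5/6.1² = 0.215.
T_v = 0.215 corresponds to the U ≤ 60% branch:
U = √(4T_v/π) = 0.5232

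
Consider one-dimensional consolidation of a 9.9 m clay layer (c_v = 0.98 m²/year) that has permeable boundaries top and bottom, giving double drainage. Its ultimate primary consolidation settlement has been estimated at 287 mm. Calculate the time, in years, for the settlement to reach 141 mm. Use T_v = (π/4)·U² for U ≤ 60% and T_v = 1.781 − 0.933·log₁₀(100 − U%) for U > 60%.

Drainage path length: H_d = H/2 = 4.95 m (double drainage).
U = S(t)/S_ult = 141/287 = 0.4913.
U ≤ 60%: T_v = (π/4)·U² = (π/4)×0.49129² = 0.18957.
t = T_v·H_d²/c_v = 0.18957×4.95²/0.98 = 4.74 years.

t ≈ 4.74 years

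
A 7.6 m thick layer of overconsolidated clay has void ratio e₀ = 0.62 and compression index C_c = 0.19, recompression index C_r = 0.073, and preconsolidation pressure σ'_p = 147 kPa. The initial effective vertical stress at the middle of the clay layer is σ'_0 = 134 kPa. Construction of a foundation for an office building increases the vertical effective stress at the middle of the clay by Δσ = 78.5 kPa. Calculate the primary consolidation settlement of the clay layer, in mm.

S_c ≈ 156 mm

Final effective stress: σ'_f = 134 + 78.5 = 212.5 kPa.
σ'_f = 212.5 > σ'_p = 147 kPa, so the stress path crosses the preconsolidation pressure — recompression up to σ'_p, then virgin compression beyond:
S_c = H/(1+e₀)·[C_r·log₁₀(σ'_p/σ'_0) + C_c·log₁₀(σ'_f/σ'_p)]
    = 7.6/1.62 × [0.073×log₁₀(147/134) + 0.19×log₁₀(212.5/147)]
    = 4.6914 × [0.0029355 + 0.030408] = 0.1564 m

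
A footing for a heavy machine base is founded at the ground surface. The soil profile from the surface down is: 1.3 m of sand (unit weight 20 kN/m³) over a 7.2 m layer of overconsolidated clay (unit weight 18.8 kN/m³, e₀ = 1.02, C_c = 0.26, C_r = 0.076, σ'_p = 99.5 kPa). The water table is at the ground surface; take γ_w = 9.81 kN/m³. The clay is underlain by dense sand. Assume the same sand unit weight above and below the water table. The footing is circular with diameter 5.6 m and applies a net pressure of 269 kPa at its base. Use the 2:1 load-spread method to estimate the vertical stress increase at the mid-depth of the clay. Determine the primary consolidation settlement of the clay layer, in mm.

Mid-depth of clay below the ground surface: z = 1.3 + 7.2/2 = 4.9 m.
Total vertical stress at mid-clay: σ_v = 20×1.3 + 18.8×3.6 = 93.68 kPa.
Pore pressure: u = 9.81×(4.9 − 0) = 48.069 kPa.
Initial effective stress: σ'_0 = σ_v − u = 93.68 − 48.069 = 45.611 kPa.
Stress increase at mid-clay by the 2:1 spreading method:
Δσ ≈ qD²/(D+z)² = 269×5.6²/(5.6+4.9)² = 76.516 kPa
Final effective stress: σ'_f = 45.611 + 76.516 = 122.13 kPa.
σ'_f = 122.13 > σ'_p = 99.5 kPa, so the stress path crosses the preconsolidation pressure — recompression up to σ'_p, then virgin compression beyond:
S_c = H/(1+e₀)·[C_r·log₁₀(σ'_p/σ'_0) + C_c·log₁₀(σ'_f/σ'_p)]
    = 7.2/2.02 × [0.076×log₁₀(99.5/45.611) + 0.26×log₁₀(122.13/99.5)]
    = 3.5644 × [0.025745 + 0.02314] = 0.1742 m

S_c ≈ 174 mm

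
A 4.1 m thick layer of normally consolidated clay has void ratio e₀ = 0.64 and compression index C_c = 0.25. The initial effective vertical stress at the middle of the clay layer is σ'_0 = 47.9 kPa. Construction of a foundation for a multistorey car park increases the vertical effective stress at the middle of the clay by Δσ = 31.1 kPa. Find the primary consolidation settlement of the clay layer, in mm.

S_c ≈ 136 mm

Final effective stress: σ'_f = σ'_0 + Δσ = 47.9 + 31.1 = 79 kPa.
Normally consolidated clay, so the full stress increment lies on the virgin compression line:
S_c = C_c·H/(1+e₀)·log₁₀(σ'_f/σ'_0) = 0.25×4.1/(1+0.64)×log₁₀(79/47.9)
    = 0.625 × 0.21729 = 0.1358 m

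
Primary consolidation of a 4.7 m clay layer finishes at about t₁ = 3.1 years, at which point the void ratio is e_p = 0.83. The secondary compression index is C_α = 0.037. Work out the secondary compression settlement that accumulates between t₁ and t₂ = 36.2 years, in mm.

Secondary compression: S_s = C_α·H/(1+e_p)·log₁₀(t₂/t₁)
S_s = 0.037×4.7/(1+0.83)×log₁₀(36.2/3.1)
    = 0.09503 × 1.067 = 0.1014 m

S_s ≈ 101 mm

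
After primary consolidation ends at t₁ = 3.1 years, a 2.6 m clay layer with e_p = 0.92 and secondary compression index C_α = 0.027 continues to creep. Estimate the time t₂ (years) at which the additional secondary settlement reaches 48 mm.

S_s = C_α·H/(1+e_p)·log₁₀(t₂/t₁) ⇒ log₁₀(t₂/t₁) = S_s·(1+e_p)/(C_α·H).
log₁₀(t₂/t₁) = 0.048 × (1+0.92) / (0.027×2.6) = 1.313
t₂ = t₁ × 10^1.313 = 3.1 × 20.55 = 63.71 years

t₂ ≈ 63.7 years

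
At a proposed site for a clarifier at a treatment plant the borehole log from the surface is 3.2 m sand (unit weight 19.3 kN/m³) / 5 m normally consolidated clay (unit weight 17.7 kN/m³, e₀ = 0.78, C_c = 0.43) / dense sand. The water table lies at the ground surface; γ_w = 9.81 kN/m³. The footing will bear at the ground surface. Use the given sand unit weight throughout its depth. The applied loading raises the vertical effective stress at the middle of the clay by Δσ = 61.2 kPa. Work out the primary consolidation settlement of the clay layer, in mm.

S_c ≈ 419 mm

Mid-depth of clay below the ground surface: z = 3.2 + 5/2 = 5.7 m.
Total vertical stress at mid-clay: σ_v = 19.3×3.2 + 17.7×2.5 = 106.01 kPa.
Pore pressure: u = 9.81×(5.7 − 0) = 55.917 kPa.
Initial effective stress: σ'_0 = σ_v − u = 106.01 − 55.917 = 50.093 kPa.
Final effective stress: σ'_f = σ'_0 + Δσ = 50.093 + 61.2 = 111.29 kPa.
Normally consolidated clay, so the full stress increment lies on the virgin compression line:
S_c = C_c·H/(1+e₀)·log₁₀(σ'_f/σ'_0) = 0.43×5/(1+0.78)×log₁₀(111.29/50.093)
    = 1.2079 × 0.34668 = 0.4188 m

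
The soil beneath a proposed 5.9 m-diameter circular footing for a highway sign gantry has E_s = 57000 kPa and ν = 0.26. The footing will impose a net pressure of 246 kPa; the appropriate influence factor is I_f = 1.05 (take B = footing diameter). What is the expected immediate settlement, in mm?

Immediate (elastic) settlement: S_e = q·B·(1−ν²)/E_s · I_f.
S_e = 246 × 5.9 × (1 − 0.26²) / 57000 × 1.05
    = 246 × 5.9 × 0.9324 / 57000 × 1.05
    = 0.02493 m = 24.93 mm

S_e ≈ 24.9 mm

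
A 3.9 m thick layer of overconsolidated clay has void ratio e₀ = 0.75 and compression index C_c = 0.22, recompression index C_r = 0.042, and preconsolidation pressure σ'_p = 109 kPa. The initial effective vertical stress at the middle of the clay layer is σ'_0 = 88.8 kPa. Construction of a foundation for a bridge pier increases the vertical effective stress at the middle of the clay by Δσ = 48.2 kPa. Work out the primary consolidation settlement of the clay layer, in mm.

S_c ≈ 57 mm

Final effective stress: σ'_f = 88.8 + 48.2 = 137 kPa.
σ'_f = 137 > σ'_p = 109 kPa, so the stress path crosses the preconsolidation pressure — recompression up to σ'_p, then virgin compression beyond:
S_c = H/(1+e₀)·[C_r·log₁₀(σ'_p/σ'_0) + C_c·log₁₀(σ'_f/σ'_p)]
    = 3.9/1.75 × [0.042×log₁₀(109/88.8) + 0.22×log₁₀(137/109)]
    = 2.2286 × [0.0037386 + 0.021845] = 0.05702 m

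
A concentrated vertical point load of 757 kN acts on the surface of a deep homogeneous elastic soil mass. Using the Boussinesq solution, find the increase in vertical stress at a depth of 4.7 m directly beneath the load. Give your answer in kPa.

Δσ_z ≈ 16.4 kPa

Boussinesq vertical stress below a point load on an elastic half-space:
Δσ_z = 3P/(2πz²) · [1 + (r/z)²]^(−5/2)
r/z = 0/4.7 = 0; [1+(r/z)²]^(−5/2) = 1.
Δσ_z = 3×757/(2π×4.7²) × 1 = 16.362 × 1 = 16.36 kPa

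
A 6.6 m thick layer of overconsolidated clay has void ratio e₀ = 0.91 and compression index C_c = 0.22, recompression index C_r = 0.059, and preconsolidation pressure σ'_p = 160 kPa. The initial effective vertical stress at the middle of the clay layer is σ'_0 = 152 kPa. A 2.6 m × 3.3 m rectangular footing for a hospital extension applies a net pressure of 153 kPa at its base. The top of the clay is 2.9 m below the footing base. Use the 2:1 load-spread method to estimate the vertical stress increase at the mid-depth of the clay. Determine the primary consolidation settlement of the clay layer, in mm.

S_c ≈ 20.1 mm

Mid-depth of clay below the footing base: z = 2.9 + 6.6/2 = 6.2 m.
Stress increase at mid-clay by the 2:1 spreading method:
Δσ = qBL/((B+z)(L+z)) = 153×2.6×3.3/((2.6+6.2)(3.3+6.2)) = 15.703 kPa
Final effective stress: σ'_f = 152 + 15.703 = 167.7 kPa.
σ'_f = 167.7 > σ'_p = 160 kPa, so the stress path crosses the preconsolidation pressure — recompression up to σ'_p, then virgin compression beyond:
S_c = H/(1+e₀)·[C_r·log₁₀(σ'_p/σ'_0) + C_c·log₁₀(σ'_f/σ'_p)]
    = 6.6/1.91 × [0.059×log₁₀(160/152) + 0.22×log₁₀(167.7/160)]
    = 3.4555 × [0.0013143 + 0.0044909] = 0.02006 m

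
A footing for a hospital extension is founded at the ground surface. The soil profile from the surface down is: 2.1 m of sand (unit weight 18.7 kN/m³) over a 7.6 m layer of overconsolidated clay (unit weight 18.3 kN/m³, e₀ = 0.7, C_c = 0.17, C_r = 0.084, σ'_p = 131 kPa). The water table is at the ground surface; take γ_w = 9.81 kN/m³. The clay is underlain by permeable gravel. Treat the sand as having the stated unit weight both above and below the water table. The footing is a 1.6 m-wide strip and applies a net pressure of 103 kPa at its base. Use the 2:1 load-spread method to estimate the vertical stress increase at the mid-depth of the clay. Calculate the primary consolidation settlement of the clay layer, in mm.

S_c ≈ 58.5 mm

Mid-depth of clay below the ground surface: z = 2.1 + 7.6/2 = 5.9 m.
Total vertical stress at mid-clay: σ_v = 18.7×2.1 + 18.3×3.8 = 108.81 kPa.
Pore pressure: u = 9.81×(5.9 − 0) = 57.879 kPa.
Initial effective stress: σ'_0 = σ_v − u = 108.81 − 57.879 = 50.931 kPa.
Stress increase at mid-clay by the 2:1 spreading method:
Δσ = qB/(B+z) = 103×1.6/(1.6+5.9) = 21.973 kPa
Final effective stress: σ'_f = 50.931 + 21.973 = 72.904 kPa.
σ'_f = 72.904 ≤ σ'_p = 131 kPa, so the clay remains overconsolidated and only the recompression index applies:
S_c = C_r·H/(1+e₀)·log₁₀(σ'_f/σ'_0) = 0.084×7.6/1.7×log₁₀(72.904/50.931)
    = 0.37553 × 0.15577 = 0.0585 m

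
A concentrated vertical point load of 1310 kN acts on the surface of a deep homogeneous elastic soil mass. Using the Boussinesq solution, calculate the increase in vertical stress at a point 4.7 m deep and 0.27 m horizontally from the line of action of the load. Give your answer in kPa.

Boussinesq vertical stress below a point load on an elastic half-space:
Δσ_z = 3P/(2πz²) · [1 + (r/z)²]^(−5/2)
r/z = 0.27/4.7 = 0.057447; [1+(r/z)²]^(−5/2) = 0.9918.
Δσ_z = 3×1310/(2π×4.7²) × 0.9918 = 28.315 × 0.9918 = 28.08 kPa

Δσ_z ≈ 28.1 kPa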